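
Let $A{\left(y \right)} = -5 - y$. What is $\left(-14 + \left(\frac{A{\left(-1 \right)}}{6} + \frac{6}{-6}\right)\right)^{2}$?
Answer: $\frac{2209}{9} \approx 245.44$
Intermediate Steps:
$\left(-14 + \left(\frac{A{\left(-1 \right)}}{6} + \frac{6}{-6}\right)\right)^{2} = \left(-14 + \left(\frac{-5 - -1}{6} + \frac{6}{-6}\right)\right)^{2} = \left(-14 + \left(\left(-5 + 1\right) \frac{1}{6} + 6 \left(- \frac{1}{6}\right)\right)\right)^{2} = \left(-14 - \frac{5}{3}\right)^{2} = \left(- \frac{47}{3}\right)^{2} = \frac{2209}{9}$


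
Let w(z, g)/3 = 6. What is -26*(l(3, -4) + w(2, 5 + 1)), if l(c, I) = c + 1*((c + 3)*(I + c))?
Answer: -390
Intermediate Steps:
w(z, g) = 18 (w(z, g) = 3*6 = 18)
l(c, I) = c + (3 + c)*(I + c) (l(c, I) = c + 1*((3 + c)*(I + c)) = c + (3 + c)*(I + c))
-26*(l(3, -4) + w(2, 5 + 1)) = -26*((3² + 3*(-4) + 4*3 - 4*3) + 18) = -26*((9 - 12 + 12 - 12) + 18) = -26*(-3 + 18) = -26*15 = -390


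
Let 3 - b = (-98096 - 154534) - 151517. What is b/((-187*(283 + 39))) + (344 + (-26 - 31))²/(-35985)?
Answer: -9751552358/1083400395 ≈ -9.0009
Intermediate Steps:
b = 404150 (b = 3 - ((-98096 - 154534) - 151517) = 3 - (-252630 - 151517) = 3 - 1*(-404147) = 3 + 404147 = 404150)
b/((-187*(283 + 39))) + (344 + (-26 - 31))²/(-35985) = 404150/((-187*(283 + 39))) + (344 + (-26 - 31))²/(-35985) = 404150/((-187*322)) + (344 - 57)²*(-1/35985) = 404150/(-60214) + 287²*(-1/35985) = 404150*(-1/60214) + 82369*(-1/35985) = -202075/30107 - 82369/35985 = -9751552358/1083400395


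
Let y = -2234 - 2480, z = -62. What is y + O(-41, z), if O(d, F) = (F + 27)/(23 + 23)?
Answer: -216879/46 ≈ -4714.8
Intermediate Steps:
O(d, F) = 27/46 + F/46 (O(d, F) = (27 + F)/46 = (27 + F)*(1/46) = 27/46 + F/46)
y = -4714
y + O(-41, z) = -4714 + (27/46 + (1/46)*(-62)) = -4714 + (27/46 - 31/23) = -4714 - 35/46 = -216879/46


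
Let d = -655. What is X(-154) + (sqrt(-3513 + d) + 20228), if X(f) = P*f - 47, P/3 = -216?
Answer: 119973 + 2*I*sqrt(1042) ≈ 1.1997e+5 + 64.56*I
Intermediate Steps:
P = -648 (P = 3*(-216) = -648)
X(f) = -47 - 648*f (X(f) = -648*f - 47 = -47 - 648*f)
X(-154) + (sqrt(-3513 + d) + 20228) = (-47 - 648*(-154)) + (sqrt(-3513 - 655) + 20228) = (-47 + 99792) + (sqrt(-4168) + 20228) = 99745 + (2*I*sqrt(1042) + 20228) = 99745 + (20228 + 2*I*sqrt(1042)) = 119973 + 2*I*sqrt(1042)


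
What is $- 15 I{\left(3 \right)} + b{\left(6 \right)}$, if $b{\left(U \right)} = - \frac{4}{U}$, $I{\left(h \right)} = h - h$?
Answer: $- \frac{2}{3} \approx -0.66667$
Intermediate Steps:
$I{\left(h \right)} = 0$
$- 15 I{\left(3 \right)} + b{\left(6 \right)} = \left(-15\right) 0 - \frac{4}{6} = 0 - \frac{2}{3} = - \frac{2}{3}$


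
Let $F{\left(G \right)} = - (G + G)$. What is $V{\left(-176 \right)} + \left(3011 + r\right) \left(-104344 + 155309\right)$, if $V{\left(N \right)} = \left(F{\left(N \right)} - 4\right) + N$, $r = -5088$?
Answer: $-105854133$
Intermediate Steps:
$F{\left(G \right)} = - 2 G$
$V{\left(N \right)} = -4 - N$ ($V{\left(N \right)} = \left(- 2 N - 4\right) + N = \left(-4 - 2 N\right) + N = -4 - N$)
$V{\left(-176 \right)} + \left(3011 + r\right) \left(-104344 + 155309\right) = \left(-4 - -176\right) + \left(3011 - 5088\right) \left(-104344 + 155309\right) = \left(-4 + 176\right) - 105854305 = 172 - 105854305 = -105854133$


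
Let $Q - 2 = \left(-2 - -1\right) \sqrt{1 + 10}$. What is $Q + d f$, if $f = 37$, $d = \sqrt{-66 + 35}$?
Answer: $2 - \sqrt{11} + 37 i \sqrt{31} \approx -1.3166 + 206.01 i$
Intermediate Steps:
$d = i \sqrt{31}$ ($d = \sqrt{-31} = i \sqrt{31} \approx 5.5678 i$)
$Q = 2 - \sqrt{11}$ ($Q = 2 + \left(-2 - -1\right) \sqrt{1 + 10} = 2 + \left(-2 + 1\right) \sqrt{11} = 2 - \sqrt{11} \approx -1.3166$)
$Q + d f = \left(2 - \sqrt{11}\right) + i \sqrt{31} \cdot 37 = \left(2 - \sqrt{11}\right) + 37 i \sqrt{31} = 2 - \sqrt{11} + 37 i \sqrt{31}$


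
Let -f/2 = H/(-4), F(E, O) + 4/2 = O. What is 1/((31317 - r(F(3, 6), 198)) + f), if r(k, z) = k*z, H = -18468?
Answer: 1/21291 ≈ 4.6968e-5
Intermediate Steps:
F(E, O) = -2 + O
f = -9234 (f = -2*(-18468)/(-4) = -(-1)*(-18468)/2 = -2*4617 = -9234)
1/((31317 - r(F(3, 6), 198)) + f) = 1/((31317 - (-2 + 6)*198) - 9234) = 1/((31317 - 4*198) - 9234) = 1/((31317 - 1*792) - 9234) = 1/((31317 - 792) - 9234) = 1/(30525 - 9234) = 1/21291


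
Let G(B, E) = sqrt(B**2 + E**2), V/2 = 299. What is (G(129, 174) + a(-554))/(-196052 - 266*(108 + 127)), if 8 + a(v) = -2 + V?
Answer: -294/129281 - 3*sqrt(5213)/258562 ≈ -0.0031118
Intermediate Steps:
V = 598 (V = 2*299 = 598)
a(v) = 588 (a(v) = -8 + (-2 + 598) = -8 + 596 = 588)
(G(129, 174) + a(-554))/(-196052 - 266*(108 + 127)) = (sqrt(129**2 + 174**2) + 588)/(-196052 - 266*(108 + 127)) = (sqrt(16641 + 30276) + 588)/(-196052 - 266*235) = (sqrt(46917) + 588)/(-196052 - 62510) = (3*sqrt(5213) + 588)/(-258562) = (588 + 3*sqrt(5213))*(-1/258562) = -294/129281 - 3*sqrt(5213)/258562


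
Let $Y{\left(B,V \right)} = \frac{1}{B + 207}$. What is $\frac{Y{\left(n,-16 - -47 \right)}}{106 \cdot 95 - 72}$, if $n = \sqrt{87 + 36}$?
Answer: $\frac{69}{142391516} - \frac{\sqrt{123}}{427174548} \approx 4.5862 \cdot 10^{-7}$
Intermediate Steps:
$n = \sqrt{123} \approx 11.091$
$Y{\left(B,V \right)} = \frac{1}{207 + B}$
$\frac{Y{\left(n,-16 - -47 \right)}}{106 \cdot 95 - 72} = \frac{1}{\left(207 + \sqrt{123}\right) \left(106 \cdot 95 - 72\right)} = \frac{1}{\left(207 + \sqrt{123}\right) \left(10070 - 72\right)} = \frac{1}{\left(207 + \sqrt{123}\right) 9998} = \frac{1}{207 + \sqrt{123}} \cdot \frac{1}{9998} = \frac{1}{9998 \left(207 + \sqrt{123}\right)}$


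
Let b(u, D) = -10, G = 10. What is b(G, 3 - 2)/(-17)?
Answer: 10/17 ≈ 0.58823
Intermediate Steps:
b(G, 3 - 2)/(-17) = -10/(-17) = -1/17*(-10) = 10/17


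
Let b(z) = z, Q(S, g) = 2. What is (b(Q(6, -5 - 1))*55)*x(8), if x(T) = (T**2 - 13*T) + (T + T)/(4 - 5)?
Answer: -6160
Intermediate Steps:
x(T) = T**2 - 15*T (x(T) = (T**2 - 13*T) + (2*T)/(-1) = (T**2 - 13*T) + (2*T)*(-1) = (T**2 - 13*T) - 2*T = T**2 - 15*T)
(b(Q(6, -5 - 1))*55)*x(8) = (2*55)*(8*(-15 + 8)) = 110*(8*(-7)) = 110*(-56) = -6160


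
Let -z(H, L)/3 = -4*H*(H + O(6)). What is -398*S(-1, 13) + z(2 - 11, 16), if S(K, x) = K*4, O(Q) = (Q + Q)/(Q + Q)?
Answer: 2456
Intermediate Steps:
O(Q) = 1 (O(Q) = (2*Q)/((2*Q)) = (2*Q)*(1/(2*Q)) = 1)
S(K, x) = 4*K
z(H, L) = 12*H*(1 + H) (z(H, L) = -(-12)*H*(H + 1) = -(-12)*H*(1 + H) = 12*H*(1 + H))
-398*S(-1, 13) + z(2 - 11, 16) = -1592*(-1) + 12*(2 - 11)*(1 + (2 - 11)) = -398*(-4) + 12*(-9)*(1 - 9) = 1592 + 12*(-9)*(-8) = 1592 + 864 = 2456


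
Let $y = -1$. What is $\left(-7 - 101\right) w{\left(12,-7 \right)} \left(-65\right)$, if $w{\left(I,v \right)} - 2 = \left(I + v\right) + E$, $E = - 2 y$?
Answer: $63180$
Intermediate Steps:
$E = 2$ ($E = \left(-2\right) \left(-1\right) = 2$)
$w{\left(I,v \right)} = 4 + I + v$ ($w{\left(I,v \right)} = 2 + \left(\left(I + v\right) + 2\right) = 2 + \left(2 + I + v\right) = 4 + I + v$)
$\left(-7 - 101\right) w{\left(12,-7 \right)} \left(-65\right) = \left(-7 - 101\right) \left(4 + 12 - 7\right) \left(-65\right) = \left(-108\right) 9 \left(-65\right) = \left(-972\right) \left(-65\right) = 63180$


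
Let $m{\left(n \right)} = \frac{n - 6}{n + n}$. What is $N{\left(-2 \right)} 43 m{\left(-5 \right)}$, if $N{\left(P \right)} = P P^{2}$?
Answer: $- \frac{1892}{5} \approx -378.4$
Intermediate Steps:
$N{\left(P \right)} = P^{3}$
$m{\left(n \right)} = \frac{-6 + n}{2 n}$
$N{\left(-2 \right)} 43 m{\left(-5 \right)} = \left(-2\right)^{3} \cdot 43 \frac{-6 - 5}{2 \left(-5\right)} = \left(-8\right) 43 \cdot \frac{1}{2} \left(- \frac{1}{5}\right) \left(-11\right) = \left(-344\right) \frac{11}{10} = - \frac{1892}{5}$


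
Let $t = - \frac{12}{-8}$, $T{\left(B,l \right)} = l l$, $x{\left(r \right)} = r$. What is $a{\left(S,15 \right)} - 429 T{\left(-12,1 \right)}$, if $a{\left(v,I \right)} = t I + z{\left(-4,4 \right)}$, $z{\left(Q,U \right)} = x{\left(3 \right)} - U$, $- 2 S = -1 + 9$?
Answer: $- \frac{815}{2} \approx -407.5$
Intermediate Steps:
$S = -4$ ($S = - \frac{-1 + 9}{2} = \left(- \frac{1}{2}\right) 8 = -4$)
$z{\left(Q,U \right)} = 3 - U$
$T{\left(B,l \right)} = l^{2}$
$t = \frac{3}{2}$ ($t = \left(-12\right) \left(- \frac{1}{8}\right) = \frac{3}{2} \approx 1.5$)
$a{\left(v,I \right)} = -1 + \frac{3 I}{2}$ ($a{\left(v,I \right)} = \frac{3 I}{2} + \left(3 - 4\right) = \frac{3 I}{2} - 1 = -1 + \frac{3 I}{2}$)
$a{\left(S,15 \right)} - 429 T{\left(-12,1 \right)} = \left(-1 + \frac{3}{2} \cdot 15\right) - 429 \cdot 1^{2} = \left(-1 + \frac{45}{2}\right) - 429 = \frac{43}{2} - 429 = - \frac{815}{2}$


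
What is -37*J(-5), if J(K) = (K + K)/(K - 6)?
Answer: -370/11 ≈ -33.636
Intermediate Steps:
J(K) = 2*K/(-6 + K) (J(K) = (2*K)/(-6 + K) = 2*K/(-6 + K))
-37*J(-5) = -74*(-5)/(-6 - 5) = -74*(-5)/(-11) = -74*(-5)*(-1)/11 = -37*10/11 = -370/11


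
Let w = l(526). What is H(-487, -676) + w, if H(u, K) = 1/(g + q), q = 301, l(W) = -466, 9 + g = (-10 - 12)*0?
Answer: -136071/292 ≈ -466.00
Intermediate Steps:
g = -9 (g = -9 + (-10 - 12)*0 = -9 - 22*0 = -9 + 0 = -9)
w = -466
H(u, K) = 1/292 (H(u, K) = 1/(-9 + 301) = 1/292)
H(-487, -676) + w = 1/292 - 466 = -136071/292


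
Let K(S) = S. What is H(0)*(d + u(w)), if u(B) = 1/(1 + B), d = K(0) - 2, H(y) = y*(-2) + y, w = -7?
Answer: 0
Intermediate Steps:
H(y) = -y (H(y) = -2*y + y = -y)
d = -2 (d = 0 - 2 = -2)
H(0)*(d + u(w)) = (-1*0)*(-2 + 1/(1 - 7)) = 0*(-2 + 1/(-6)) = 0*(-2 - 1/6) = 0*(-13/6) = 0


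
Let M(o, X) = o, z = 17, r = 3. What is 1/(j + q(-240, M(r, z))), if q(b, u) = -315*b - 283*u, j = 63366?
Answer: 1/138117 ≈ 7.2402e-6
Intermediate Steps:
1/(j + q(-240, M(r, z))) = 1/(63366 + (-315*(-240) - 283*3)) = 1/(63366 + (75600 - 849)) = 1/(63366 + 74751) = 1/138117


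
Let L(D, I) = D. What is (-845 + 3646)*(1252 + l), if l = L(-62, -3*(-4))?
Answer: 3333190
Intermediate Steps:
l = -62
(-845 + 3646)*(1252 + l) = (-845 + 3646)*(1252 - 62) = 2801*1190 = 3333190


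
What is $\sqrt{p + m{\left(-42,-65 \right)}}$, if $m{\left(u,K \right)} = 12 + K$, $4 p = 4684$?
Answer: $\sqrt{1118} \approx 33.437$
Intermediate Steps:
$p = 1171$ ($p = \frac{1}{4} \cdot 4684 = 1171$)
$\sqrt{p + m{\left(-42,-65 \right)}} = \sqrt{1171 + \left(12 - 65\right)} = \sqrt{1171 - 53} = \sqrt{1118}$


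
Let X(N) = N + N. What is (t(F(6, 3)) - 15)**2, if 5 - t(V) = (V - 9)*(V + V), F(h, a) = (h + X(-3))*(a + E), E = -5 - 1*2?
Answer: 100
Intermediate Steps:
X(N) = 2*N
E = -7 (E = -5 - 2 = -7)
F(h, a) = (-7 + a)*(-6 + h) (F(h, a) = (h + 2*(-3))*(a - 7) = (h - 6)*(-7 + a) = (-6 + h)*(-7 + a) = (-7 + a)*(-6 + h))
t(V) = 5 - 2*V*(-9 + V) (t(V) = 5 - (V - 9)*(V + V) = 5 - (-9 + V)*2*V = 5 - 2*V*(-9 + V))
(t(F(6, 3)) - 15)**2 = ((5 - 2*(42 - 7*6 - 6*3 + 3*6)**2 + 18*(42 - 7*6 - 6*3 + 3*6)) - 15)**2 = ((5 - 2*(42 - 42 - 18 + 18)**2 + 18*(42 - 42 - 18 + 18)) - 15)**2 = ((5 - 2*0**2 + 18*0) - 15)**2 = ((5 - 2*0 + 0) - 15)**2 = ((5 + 0 + 0) - 15)**2 = (5 - 15)**2 = (-10)**2 = 100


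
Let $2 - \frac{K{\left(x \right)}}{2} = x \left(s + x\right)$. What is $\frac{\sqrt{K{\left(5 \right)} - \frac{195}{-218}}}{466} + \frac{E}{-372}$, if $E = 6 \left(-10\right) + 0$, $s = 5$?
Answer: $\frac{5}{31} + \frac{i \sqrt{4519794}}{101588} \approx 0.16129 + 0.020927 i$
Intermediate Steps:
$E = -60$ ($E = -60 + 0 = -60$)
$K{\left(x \right)} = 4 - 2 x \left(5 + x\right)$
$\frac{\sqrt{K{\left(5 \right)} - \frac{195}{-218}}}{466} + \frac{E}{-372} = \frac{\sqrt{\left(4 - 50 - 2 \cdot 5^{2}\right) - \frac{195}{-218}}}{466} - \frac{60}{-372} = \sqrt{\left(4 - 50 - 50\right) - - \frac{195}{218}} \cdot \frac{1}{466} - - \frac{5}{31} = \sqrt{\left(4 - 50 - 50\right) + \frac{195}{218}} \cdot \frac{1}{466} + \frac{5}{31} = \sqrt{-96 + \frac{195}{218}} \cdot \frac{1}{466} + \frac{5}{31} = \sqrt{- \frac{20733}{218}} \cdot \frac{1}{466} + \frac{5}{31} = \frac{i \sqrt{4519794}}{218} \cdot \frac{1}{466} + \frac{5}{31} = \frac{i \sqrt{4519794}}{101588} + \frac{5}{31} = \frac{5}{31} + \frac{i \sqrt{4519794}}{101588}$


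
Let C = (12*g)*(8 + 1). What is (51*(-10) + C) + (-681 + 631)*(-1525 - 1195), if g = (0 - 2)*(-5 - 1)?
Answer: 136786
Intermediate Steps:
g = 12 (g = -2*(-6) = 12)
C = 1296 (C = (12*12)*(8 + 1) = 144*9 = 1296)
(51*(-10) + C) + (-681 + 631)*(-1525 - 1195) = (51*(-10) + 1296) + (-681 + 631)*(-1525 - 1195) = (-510 + 1296) - 50*(-2720) = 786 + 136000 = 136786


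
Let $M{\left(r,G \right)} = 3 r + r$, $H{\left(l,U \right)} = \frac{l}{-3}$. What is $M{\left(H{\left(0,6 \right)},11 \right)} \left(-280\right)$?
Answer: $0$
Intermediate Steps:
$H{\left(l,U \right)} = - \frac{l}{3}$ ($H{\left(l,U \right)} = l \left(- \frac{1}{3}\right) = - \frac{l}{3}$)
$M{\left(r,G \right)} = 4 r$
$M{\left(H{\left(0,6 \right)},11 \right)} \left(-280\right) = 4 \left(\left(- \frac{1}{3}\right) 0\right) \left(-280\right) = 4 \cdot 0 \left(-280\right) = 0 \left(-280\right) = 0$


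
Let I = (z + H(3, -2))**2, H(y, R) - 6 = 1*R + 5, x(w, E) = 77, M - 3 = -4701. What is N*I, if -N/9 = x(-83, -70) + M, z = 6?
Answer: 9357525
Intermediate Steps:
M = -4698 (M = 3 - 4701 = -4698)
H(y, R) = 11 + R (H(y, R) = 6 + (1*R + 5) = 6 + (R + 5) = 6 + (5 + R) = 11 + R)
N = 41589 (N = -9*(77 - 4698) = -9*(-4621) = 41589)
I = 225 (I = (6 + (11 - 2))**2 = (6 + 9)**2 = 15**2 = 225)
N*I = 41589*225 = 9357525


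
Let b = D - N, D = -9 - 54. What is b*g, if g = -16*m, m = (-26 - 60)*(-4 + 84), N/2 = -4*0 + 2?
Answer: -7375360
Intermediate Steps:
D = -63
N = 4 (N = 2*(-4*0 + 2) = 2*(0 + 2) = 2*2 = 4)
m = -6880 (m = -86*80 = -6880)
g = 110080 (g = -16*(-6880) = 110080)
b = -67 (b = -63 - 1*4 = -63 - 4 = -67)
b*g = -67*110080 = -7375360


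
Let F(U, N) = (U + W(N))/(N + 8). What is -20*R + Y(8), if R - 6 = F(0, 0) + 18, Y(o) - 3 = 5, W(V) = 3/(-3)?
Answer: -939/2 ≈ -469.50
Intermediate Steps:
W(V) = -1 (W(V) = 3*(-⅓) = -1)
Y(o) = 8 (Y(o) = 3 + 5 = 8)
F(U, N) = (-1 + U)/(8 + N) (F(U, N) = (U - 1)/(N + 8) = (-1 + U)/(8 + N))
R = 191/8 (R = 6 + ((-1 + 0)/(8 + 0) + 18) = 6 + (-1/8 + 18) = 6 + ((⅛)*(-1) + 18) = 6 + (-⅛ + 18) = 6 + 143/8 = 191/8 ≈ 23.875)
-20*R + Y(8) = -20*191/8 + 8 = -955/2 + 8 = -939/2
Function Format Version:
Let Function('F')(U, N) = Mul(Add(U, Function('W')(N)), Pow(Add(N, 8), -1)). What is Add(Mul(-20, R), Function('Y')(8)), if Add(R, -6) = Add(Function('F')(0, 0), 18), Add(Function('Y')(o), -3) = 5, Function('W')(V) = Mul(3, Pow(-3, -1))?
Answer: Rational(-939, 2) ≈ -469.50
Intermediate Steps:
Function('W')(V) = -1 (Function('W')(V) = Mul(3, Rational(-1, 3)) = -1)
Function('Y')(o) = 8 (Function('Y')(o) = Add(3, 5) = 8)
Function('F')(U, N) = Mul(Pow(Add(8, N), -1), Add(-1, U)) (Function('F')(U, N) = Mul(Add(U, -1), Pow(Add(N, 8), -1)) = Mul(Add(-1, U), Pow(Add(8, N), -1)) = Mul(Pow(Add(8, N), -1), Add(-1, U)))
R = Rational(191, 8) (R = Add(6, Add(Mul(Pow(Add(8, 0), -1), Add(-1, 0)), 18)) = Add(6, Add(Mul(Pow(8, -1), -1), 18)) = Add(6, Add(Mul(Rational(1, 8), -1), 18)) = Add(6, Add(Rational(-1, 8), 18)) = Add(6, Rational(143, 8)) = Rational(191, 8) ≈ 23.875)
Add(Mul(-20, R), Function('Y')(8)) = Add(Mul(-20, Rational(191, 8)), 8) = Add(Rational(-955, 2), 8) = Rational(-939, 2)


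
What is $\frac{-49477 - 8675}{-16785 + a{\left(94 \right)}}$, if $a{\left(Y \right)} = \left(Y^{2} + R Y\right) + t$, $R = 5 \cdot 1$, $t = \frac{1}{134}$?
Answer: $\frac{7792368}{1002185} \approx 7.7754$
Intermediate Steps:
$t = \frac{1}{134} \approx 0.0074627$
$R = 5$
$a{\left(Y \right)} = \frac{1}{134} + Y^{2} + 5 Y$ ($a{\left(Y \right)} = \left(Y^{2} + 5 Y\right) + \frac{1}{134} = \frac{1}{134} + Y^{2} + 5 Y$)
$\frac{-49477 - 8675}{-16785 + a{\left(94 \right)}} = \frac{-49477 - 8675}{-16785 + \left(\frac{1}{134} + 94^{2} + 5 \cdot 94\right)} = - \frac{58152}{-16785 + \left(\frac{1}{134} + 8836 + 470\right)} = - \frac{58152}{-16785 + \frac{1247005}{134}} = - \frac{58152}{- \frac{1002185}{134}} = \left(-58152\right) \left(- \frac{134}{1002185}\right) = \frac{7792368}{1002185}$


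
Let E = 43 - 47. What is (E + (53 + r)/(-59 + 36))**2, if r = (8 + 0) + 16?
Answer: 28561/529 ≈ 53.991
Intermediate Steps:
r = 24 (r = 8 + 16 = 24)
E = -4
(E + (53 + r)/(-59 + 36))**2 = (-4 + (53 + 24)/(-59 + 36))**2 = (-4 + 77/(-23))**2 = (-4 + 77*(-1/23))**2 = (-4 - 77/23)**2 = (-169/23)**2 = 28561/529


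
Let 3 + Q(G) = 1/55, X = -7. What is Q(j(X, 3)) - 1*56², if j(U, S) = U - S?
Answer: -172644/55 ≈ -3139.0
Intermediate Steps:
Q(G) = -164/55 (Q(G) = -3 + 1/55 = -164/55)
Q(j(X, 3)) - 1*56² = -164/55 - 1*56² = -164/55 - 1*3136 = -164/55 - 3136 = -172644/55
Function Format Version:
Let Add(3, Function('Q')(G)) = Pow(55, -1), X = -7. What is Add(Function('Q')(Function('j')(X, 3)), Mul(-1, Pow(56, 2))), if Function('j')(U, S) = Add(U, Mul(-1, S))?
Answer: Rational(-172644, 55) ≈ -3139.0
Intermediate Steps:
Function('Q')(G) = Rational(-164, 55) (Function('Q')(G) = Add(-3, Pow(55, -1)) = Add(-3, Rational(1, 55)) = Rational(-164, 55))
Add(Function('Q')(Function('j')(X, 3)), Mul(-1, Pow(56, 2))) = Add(Rational(-164, 55), Mul(-1, Pow(56, 2))) = Add(Rational(-164, 55), Mul(-1, 3136)) = Add(Rational(-164, 55), -3136) = Rational(-172644, 55)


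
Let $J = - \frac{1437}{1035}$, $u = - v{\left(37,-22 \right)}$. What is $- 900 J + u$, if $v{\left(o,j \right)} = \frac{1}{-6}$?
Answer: $\frac{172463}{138} \approx 1249.7$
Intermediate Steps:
$v{\left(o,j \right)} = - \frac{1}{6}$
$u = \frac{1}{6}$ ($u = \left(-1\right) \left(- \frac{1}{6}\right) = \frac{1}{6} \approx 0.16667$)
$J = - \frac{479}{345}$ ($J = \left(-1437\right) \frac{1}{1035} = - \frac{479}{345} \approx -1.3884$)
$- 900 J + u = \left(-900\right) \left(- \frac{479}{345}\right) + \frac{1}{6} = \frac{28740}{23} + \frac{1}{6} = \frac{172463}{138}$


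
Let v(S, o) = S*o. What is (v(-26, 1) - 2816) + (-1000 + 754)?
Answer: -3088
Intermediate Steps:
(v(-26, 1) - 2816) + (-1000 + 754) = (-26*1 - 2816) + (-1000 + 754) = (-26 - 2816) - 246 = -2842 - 246 = -3088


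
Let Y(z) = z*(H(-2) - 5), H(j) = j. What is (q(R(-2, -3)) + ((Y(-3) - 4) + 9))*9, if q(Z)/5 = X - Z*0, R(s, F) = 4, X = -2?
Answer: 144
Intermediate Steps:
Y(z) = -7*z (Y(z) = z*(-2 - 5) = z*(-7) = -7*z)
q(Z) = -10 (q(Z) = 5*(-2 - Z*0) = 5*(-2 - 1*0) = 5*(-2 + 0) = 5*(-2) = -10)
(q(R(-2, -3)) + ((Y(-3) - 4) + 9))*9 = (-10 + ((-7*(-3) - 4) + 9))*9 = (-10 + ((21 - 4) + 9))*9 = (-10 + (17 + 9))*9 = (-10 + 26)*9 = 16*9 = 144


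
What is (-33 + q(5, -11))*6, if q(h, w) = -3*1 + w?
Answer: -282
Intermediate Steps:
q(h, w) = -3 + w
(-33 + q(5, -11))*6 = (-33 + (-3 - 11))*6 = (-33 - 14)*6 = -47*6 = -282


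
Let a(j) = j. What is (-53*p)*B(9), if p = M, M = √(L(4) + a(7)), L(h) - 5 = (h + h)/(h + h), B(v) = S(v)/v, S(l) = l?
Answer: -53*√13 ≈ -191.09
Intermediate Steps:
B(v) = 1 (B(v) = v/v = 1)
L(h) = 6 (L(h) = 5 + (h + h)/(h + h) = 5 + (2*h)/((2*h)) = 5 + (2*h)*(1/(2*h)) = 5 + 1 = 6)
M = √13 (M = √(6 + 7) = √13 ≈ 3.6056)
p = √13 ≈ 3.6056
(-53*p)*B(9) = -53*√13*1 = -53*√13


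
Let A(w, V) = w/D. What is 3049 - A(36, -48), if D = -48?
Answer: 12199/4 ≈ 3049.8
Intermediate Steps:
A(w, V) = -w/48 (A(w, V) = w/(-48) = w*(-1/48) = -w/48)
3049 - A(36, -48) = 3049 - (-1)*36/48 = 3049 - 1*(-¾) = 3049 + ¾ = 12199/4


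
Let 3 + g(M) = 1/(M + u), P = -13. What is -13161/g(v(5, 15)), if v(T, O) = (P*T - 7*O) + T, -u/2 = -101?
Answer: 486957/110 ≈ 4426.9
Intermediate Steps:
u = 202 (u = -2*(-101) = 202)
v(T, O) = -12*T - 7*O (v(T, O) = (-13*T - 7*O) + T = -12*T - 7*O)
g(M) = -3 + 1/(202 + M) (g(M) = -3 + 1/(M + 202) = -3 + 1/(202 + M))
-13161/g(v(5, 15)) = -13161*(202 + (-12*5 - 7*15))/(-605 - 3*(-12*5 - 7*15)) = -13161*(202 + (-60 - 105))/(-605 - 3*(-60 - 105)) = -13161*(202 - 165)/(-605 - 3*(-165)) = -13161*37/(-605 + 495) = -13161/((1/37)*(-110)) = -13161/(-110/37) = -13161*(-37/110) = 486957/110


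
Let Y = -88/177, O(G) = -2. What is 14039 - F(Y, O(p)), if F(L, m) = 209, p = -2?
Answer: 13830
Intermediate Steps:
Y = -88/177 (Y = -88*1/177 = -88/177 ≈ -0.49718)
14039 - F(Y, O(p)) = 14039 - 1*209 = 14039 - 209 = 13830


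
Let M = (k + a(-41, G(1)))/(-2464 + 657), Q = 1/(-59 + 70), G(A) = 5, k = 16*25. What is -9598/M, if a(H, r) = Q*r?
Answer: 190779446/4405 ≈ 43310.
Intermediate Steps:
k = 400
Q = 1/11 ≈ 0.090909
a(H, r) = r/11
M = -4405/19877 (M = (400 + (1/11)*5)/(-2464 + 657) = (400 + 5/11)/(-1807) = (4405/11)*(-1/1807) = -4405/19877 ≈ -0.22161)
-9598/M = -9598/(-4405/19877) = -9598*(-19877/4405) = 190779446/4405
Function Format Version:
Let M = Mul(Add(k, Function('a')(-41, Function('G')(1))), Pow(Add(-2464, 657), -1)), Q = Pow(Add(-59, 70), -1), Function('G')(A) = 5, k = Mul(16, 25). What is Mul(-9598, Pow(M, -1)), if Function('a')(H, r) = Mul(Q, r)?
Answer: Rational(190779446, 4405) ≈ 43310.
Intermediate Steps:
k = 400
Q = Rational(1, 11) (Q = Pow(11, -1) = Rational(1, 11) ≈ 0.090909)
Function('a')(H, r) = Mul(Rational(1, 11), r)
M = Rational(-4405, 19877) (M = Mul(Add(400, Mul(Rational(1, 11), 5)), Pow(Add(-2464, 657), -1)) = Mul(Add(400, Rational(5, 11)), Pow(-1807, -1)) = Mul(Rational(4405, 11), Rational(-1, 1807)) = Rational(-4405, 19877) ≈ -0.22161)
Mul(-9598, Pow(M, -1)) = Mul(-9598, Pow(Rational(-4405, 19877), -1)) = Mul(-9598, Rational(-19877, 4405)) = Rational(190779446, 4405)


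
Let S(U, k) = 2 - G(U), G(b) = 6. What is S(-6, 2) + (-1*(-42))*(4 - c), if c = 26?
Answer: -928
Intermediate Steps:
S(U, k) = -4 (S(U, k) = 2 - 1*6 = 2 - 6 = -4)
S(-6, 2) + (-1*(-42))*(4 - c) = -4 + (-1*(-42))*(4 - 1*26) = -4 + 42*(4 - 26) = -4 + 42*(-22) = -4 - 924 = -928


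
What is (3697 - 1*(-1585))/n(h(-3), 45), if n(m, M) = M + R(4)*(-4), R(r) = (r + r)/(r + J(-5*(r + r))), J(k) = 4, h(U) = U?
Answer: 5282/41 ≈ 128.83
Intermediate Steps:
R(r) = 2*r/(4 + r) (R(r) = (r + r)/(r + 4) = (2*r)/(4 + r) = 2*r/(4 + r))
n(m, M) = -4 + M (n(m, M) = M + (2*4/(4 + 4))*(-4) = M + (2*4/8)*(-4) = M + (2*4*(⅛))*(-4) = M + 1*(-4) = M - 4 = -4 + M)
(3697 - 1*(-1585))/n(h(-3), 45) = (3697 - 1*(-1585))/(-4 + 45) = (3697 + 1585)/41 = 5282*(1/41) = 5282/41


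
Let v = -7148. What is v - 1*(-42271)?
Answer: 35123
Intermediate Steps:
v - 1*(-42271) = -7148 - 1*(-42271) = -7148 + 42271 = 35123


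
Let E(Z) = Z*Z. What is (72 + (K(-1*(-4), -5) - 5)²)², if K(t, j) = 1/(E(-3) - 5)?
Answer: 2289169/256 ≈ 8942.1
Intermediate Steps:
E(Z) = Z²
K(t, j) = ¼ (K(t, j) = 1/((-3)² - 5) = 1/(9 - 5) = 1/4 = ¼)
(72 + (K(-1*(-4), -5) - 5)²)² = (72 + (¼ - 5)²)² = (72 + (-19/4)²)² = (72 + 361/16)² = (1513/16)² = 2289169/256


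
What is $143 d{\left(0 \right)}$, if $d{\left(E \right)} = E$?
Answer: $0$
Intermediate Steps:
$143 d{\left(0 \right)} = 143 \cdot 0 = 0$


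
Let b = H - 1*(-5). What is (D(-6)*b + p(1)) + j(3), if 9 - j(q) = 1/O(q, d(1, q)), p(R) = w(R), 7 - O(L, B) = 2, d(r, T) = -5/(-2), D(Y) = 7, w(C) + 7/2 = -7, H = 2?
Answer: 473/10 ≈ 47.300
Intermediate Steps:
w(C) = -21/2 (w(C) = -7/2 - 7 = -21/2)
d(r, T) = 5/2 (d(r, T) = -5*(-½) = 5/2)
O(L, B) = 5 (O(L, B) = 7 - 1*2 = 7 - 2 = 5)
p(R) = -21/2
b = 7 (b = 2 - 1*(-5) = 2 + 5 = 7)
j(q) = 44/5 (j(q) = 9 - 1/5 = 9 - 1*⅕ = 9 - ⅕ = 44/5)
(D(-6)*b + p(1)) + j(3) = (7*7 - 21/2) + 44/5 = (49 - 21/2) + 44/5 = 77/2 + 44/5 = 473/10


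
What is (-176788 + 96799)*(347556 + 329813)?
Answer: -54182068941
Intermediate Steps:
(-176788 + 96799)*(347556 + 329813) = -79989*677369 = -54182068941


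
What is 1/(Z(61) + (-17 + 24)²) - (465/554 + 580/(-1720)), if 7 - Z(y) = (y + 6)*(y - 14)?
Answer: -18511144/36840723 ≈ -0.50246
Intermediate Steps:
Z(y) = 7 - (-14 + y)*(6 + y) (Z(y) = 7 - (y + 6)*(y - 14) = 7 - (6 + y)*(-14 + y) = 7 - (-14 + y)*(6 + y))
1/(Z(61) + (-17 + 24)²) - (465/554 + 580/(-1720)) = 1/((91 - 1*61² + 8*61) + (-17 + 24)²) - (465/554 + 580/(-1720)) = 1/((91 - 1*3721 + 488) + 7²) - (465*(1/554) + 580*(-1/1720)) = 1/((91 - 3721 + 488) + 49) - (465/554 - 29/86) = 1/(-3142 + 49) - 1*5981/11911 = 1/(-3093) - 5981/11911 = -1/3093 - 5981/11911 = -18511144/36840723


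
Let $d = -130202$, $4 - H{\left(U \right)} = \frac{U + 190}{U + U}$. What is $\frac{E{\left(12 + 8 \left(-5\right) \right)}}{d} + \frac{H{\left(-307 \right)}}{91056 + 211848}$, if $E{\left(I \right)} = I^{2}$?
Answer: $- \frac{72753086713}{12107682928656} \approx -0.0060088$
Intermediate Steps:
$H{\left(U \right)} = 4 - \frac{190 + U}{2 U}$ ($H{\left(U \right)} = 4 - \frac{U + 190}{U + U} = 4 - \frac{190 + U}{2 U}$)
$\frac{E{\left(12 + 8 \left(-5\right) \right)}}{d} + \frac{H{\left(-307 \right)}}{91056 + 211848} = \frac{\left(12 + 8 \left(-5\right)\right)^{2}}{-130202} + \frac{\frac{7}{2} - \frac{95}{-307}}{91056 + 211848} = \left(12 - 40\right)^{2} \left(- \frac{1}{130202}\right) + \frac{\frac{7}{2} - - \frac{95}{307}}{302904} = \left(-28\right)^{2} \left(- \frac{1}{130202}\right) + \left(\frac{7}{2} + \frac{95}{307}\right) \frac{1}{302904} = 784 \left(- \frac{1}{130202}\right) + \frac{2339}{614} \cdot \frac{1}{302904} = - \frac{392}{65101} + \frac{2339}{185983056} = - \frac{72753086713}{12107682928656}$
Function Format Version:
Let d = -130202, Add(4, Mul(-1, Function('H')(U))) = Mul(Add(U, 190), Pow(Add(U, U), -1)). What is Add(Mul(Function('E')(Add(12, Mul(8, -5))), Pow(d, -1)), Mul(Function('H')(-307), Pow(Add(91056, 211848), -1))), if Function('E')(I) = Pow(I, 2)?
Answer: Rational(-72753086713, 12107682928656) ≈ -0.0060088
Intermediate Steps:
Function('H')(U) = Add(4, Mul(Rational(-1, 2), Pow(U, -1), Add(190, U))) (Function('H')(U) = Add(4, Mul(-1, Mul(Add(U, 190), Pow(Add(U, U), -1)))) = Add(4, Mul(-1, Mul(Add(190, U), Pow(Mul(2, U), -1)))) = Add(4, Mul(-1, Mul(Add(190, U), Mul(Rational(1, 2), Pow(U, -1))))) = Add(4, Mul(-1, Mul(Rational(1, 2), Pow(U, -1), Add(190, U)))) = Add(4, Mul(Rational(-1, 2), Pow(U, -1), Add(190, U))))
Add(Mul(Function('E')(Add(12, Mul(8, -5))), Pow(d, -1)), Mul(Function('H')(-307), Pow(Add(91056, 211848), -1))) = Add(Mul(Pow(Add(12, Mul(8, -5)), 2), Pow(-130202, -1)), Mul(Add(Rational(7, 2), Mul(-95, Pow(-307, -1))), Pow(Add(91056, 211848), -1))) = Add(Mul(Pow(Add(12, -40), 2), Rational(-1, 130202)), Mul(Add(Rational(7, 2), Mul(-95, Rational(-1, 307))), Pow(302904, -1))) = Add(Mul(Pow(-28, 2), Rational(-1, 130202)), Mul(Add(Rational(7, 2), Rational(95, 307)), Rational(1, 302904))) = Add(Mul(784, Rational(-1, 130202)), Mul(Rational(2339, 614), Rational(1, 302904))) = Add(Rational(-392, 65101), Rational(2339, 185983056)) = Rational(-72753086713, 12107682928656)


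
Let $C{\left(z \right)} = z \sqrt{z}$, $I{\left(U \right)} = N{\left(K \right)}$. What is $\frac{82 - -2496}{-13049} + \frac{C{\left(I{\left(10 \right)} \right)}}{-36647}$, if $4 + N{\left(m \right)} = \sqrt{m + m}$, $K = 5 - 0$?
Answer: $- \frac{2578}{13049} + \frac{i \left(4 - \sqrt{10}\right)^{\frac{3}{2}}}{36647} \approx -0.19756 + 2.0922 \cdot 10^{-5} i$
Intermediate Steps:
$K = 5$ ($K = 5 + 0 = 5$)
$N{\left(m \right)} = -4 + \sqrt{2} \sqrt{m}$ ($N{\left(m \right)} = -4 + \sqrt{m + m} = -4 + \sqrt{2 m} = -4 + \sqrt{2} \sqrt{m}$)
$I{\left(U \right)} = -4 + \sqrt{10}$ ($I{\left(U \right)} = -4 + \sqrt{2} \sqrt{5} = -4 + \sqrt{10}$)
$C{\left(z \right)} = z^{\frac{3}{2}}$
$\frac{82 - -2496}{-13049} + \frac{C{\left(I{\left(10 \right)} \right)}}{-36647} = \frac{82 - -2496}{-13049} + \frac{\left(-4 + \sqrt{10}\right)^{\frac{3}{2}}}{-36647} = \left(82 + 2496\right) \left(- \frac{1}{13049}\right) + \left(-4 + \sqrt{10}\right)^{\frac{3}{2}} \left(- \frac{1}{36647}\right) = 2578 \left(- \frac{1}{13049}\right) - \frac{\left(-4 + \sqrt{10}\right)^{\frac{3}{2}}}{36647} = - \frac{2578}{13049} - \frac{\left(-4 + \sqrt{10}\right)^{\frac{3}{2}}}{36647}$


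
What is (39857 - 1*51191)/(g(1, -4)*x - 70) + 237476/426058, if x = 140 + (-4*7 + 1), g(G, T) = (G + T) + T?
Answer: 838901368/61139323 ≈ 13.721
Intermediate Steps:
g(G, T) = G + 2*T
x = 113 (x = 140 + (-28 + 1) = 140 - 27 = 113)
(39857 - 1*51191)/(g(1, -4)*x - 70) + 237476/426058 = (39857 - 1*51191)/((1 + 2*(-4))*113 - 70) + 237476/426058 = (39857 - 51191)/((1 - 8)*113 - 70) + 237476*(1/426058) = -11334/(-7*113 - 70) + 118738/213029 = -11334/(-791 - 70) + 118738/213029 = -11334/(-861) + 118738/213029 = -11334*(-1/861) + 118738/213029 = 3778/287 + 118738/213029 = 838901368/61139323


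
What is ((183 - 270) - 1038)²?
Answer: 1265625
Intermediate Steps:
((183 - 270) - 1038)² = (-87 - 1038)² = (-1125)² = 1265625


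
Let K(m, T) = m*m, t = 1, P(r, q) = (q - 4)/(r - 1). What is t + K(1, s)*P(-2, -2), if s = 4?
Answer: 3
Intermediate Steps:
P(r, q) = (-4 + q)/(-1 + r)
K(m, T) = m²
t + K(1, s)*P(-2, -2) = 1 + 1²*((-4 - 2)/(-1 - 2)) = 1 + 1*(-6/(-3)) = 1 + 1*(-⅓*(-6)) = 1 + 1*2 = 1 + 2 = 3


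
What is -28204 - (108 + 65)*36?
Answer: -34432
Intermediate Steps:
-28204 - (108 + 65)*36 = -28204 - 173*36 = -28204 - 1*6228 = -28204 - 6228 = -34432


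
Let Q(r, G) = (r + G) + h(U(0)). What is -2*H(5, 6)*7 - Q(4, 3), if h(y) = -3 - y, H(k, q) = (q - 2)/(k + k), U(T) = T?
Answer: -48/5 ≈ -9.6000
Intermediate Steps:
H(k, q) = (-2 + q)/(2*k) (H(k, q) = (-2 + q)/((2*k)) = (-2 + q)*(1/(2*k)) = (-2 + q)/(2*k))
Q(r, G) = -3 + G + r (Q(r, G) = (r + G) + (-3 - 1*0) = (G + r) + (-3 + 0) = (G + r) - 3 = -3 + G + r)
-2*H(5, 6)*7 - Q(4, 3) = -(-2 + 6)/5*7 - (-3 + 3 + 4) = -4/5*7 - 1*4 = -2*⅖*7 - 4 = -⅘*7 - 4 = -28/5 - 4 = -48/5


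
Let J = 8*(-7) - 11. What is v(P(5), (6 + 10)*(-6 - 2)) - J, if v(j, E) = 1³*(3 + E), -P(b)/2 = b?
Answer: -58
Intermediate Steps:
P(b) = -2*b
v(j, E) = 3 + E (v(j, E) = 1*(3 + E) = 3 + E)
J = -67 (J = -56 - 11 = -67)
v(P(5), (6 + 10)*(-6 - 2)) - J = (3 + (6 + 10)*(-6 - 2)) - 1*(-67) = (3 + 16*(-8)) + 67 = (3 - 128) + 67 = -125 + 67 = -58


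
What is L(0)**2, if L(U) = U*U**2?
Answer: 0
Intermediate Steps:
L(U) = U**3
L(0)**2 = (0**3)**2 = 0**2 = 0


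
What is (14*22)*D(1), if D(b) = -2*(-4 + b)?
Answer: 1848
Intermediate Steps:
D(b) = 8 - 2*b
(14*22)*D(1) = (14*22)*(8 - 2*1) = 308*(8 - 2) = 308*6 = 1848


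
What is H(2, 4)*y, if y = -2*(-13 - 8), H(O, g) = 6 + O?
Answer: 336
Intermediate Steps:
y = 42 (y = -2*(-21) = 42)
H(2, 4)*y = (6 + 2)*42 = 8*42 = 336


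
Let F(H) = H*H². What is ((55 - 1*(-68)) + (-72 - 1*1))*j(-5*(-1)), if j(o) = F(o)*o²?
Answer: 156250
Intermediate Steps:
F(H) = H³
j(o) = o⁵ (j(o) = o³*o² = o⁵)
((55 - 1*(-68)) + (-72 - 1*1))*j(-5*(-1)) = ((55 - 1*(-68)) + (-72 - 1*1))*(-5*(-1))⁵ = ((55 + 68) + (-72 - 1))*5⁵ = (123 - 73)*3125 = 50*3125 = 156250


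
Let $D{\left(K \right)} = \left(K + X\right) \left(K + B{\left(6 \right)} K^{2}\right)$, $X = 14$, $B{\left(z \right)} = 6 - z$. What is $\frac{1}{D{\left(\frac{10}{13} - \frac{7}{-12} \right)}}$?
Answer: $\frac{24336}{505345} \approx 0.048157$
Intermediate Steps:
$D{\left(K \right)} = K \left(14 + K\right)$ ($D{\left(K \right)} = \left(K + 14\right) \left(K + \left(6 - 6\right) K^{2}\right) = \left(14 + K\right) \left(K + \left(6 - 6\right) K^{2}\right) = \left(14 + K\right) \left(K + 0 K^{2}\right) = \left(14 + K\right) \left(K + 0\right) = \left(14 + K\right) K = K \left(14 + K\right)$)
$\frac{1}{D{\left(\frac{10}{13} - \frac{7}{-12} \right)}} = \frac{1}{\left(\frac{10}{13} - \frac{7}{-12}\right) \left(14 + \left(\frac{10}{13} - \frac{7}{-12}\right)\right)} = \frac{1}{\left(10 \cdot \frac{1}{13} - - \frac{7}{12}\right) \left(14 + \left(10 \cdot \frac{1}{13} - - \frac{7}{12}\right)\right)} = \frac{1}{\left(\frac{10}{13} + \frac{7}{12}\right) \left(14 + \left(\frac{10}{13} + \frac{7}{12}\right)\right)} = \frac{1}{\frac{211}{156} \left(14 + \frac{211}{156}\right)} = \frac{1}{\frac{211}{156} \cdot \frac{2395}{156}} = \frac{1}{\frac{505345}{24336}} = \frac{24336}{505345}$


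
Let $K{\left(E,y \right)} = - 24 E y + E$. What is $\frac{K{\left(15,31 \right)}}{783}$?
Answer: $- \frac{3715}{261} \approx -14.234$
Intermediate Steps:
$K{\left(E,y \right)} = E - 24 E y$ ($K{\left(E,y \right)} = - 24 E y + E = E - 24 E y$)
$\frac{K{\left(15,31 \right)}}{783} = \frac{15 \left(1 - 744\right)}{783} = 15 \left(1 - 744\right) \frac{1}{783} = 15 \left(-743\right) \frac{1}{783} = \left(-11145\right) \frac{1}{783} = - \frac{3715}{261}$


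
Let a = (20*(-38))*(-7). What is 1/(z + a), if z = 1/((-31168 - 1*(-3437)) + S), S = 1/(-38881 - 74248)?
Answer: 3137180300/16689799082871 ≈ 0.00018797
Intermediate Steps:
S = -1/113129 (S = 1/(-113129) = -1/113129 ≈ -8.8395e-6)
a = 5320 (a = -760*(-7) = 5320)
z = -113129/3137180300 (z = 1/((-31168 - 1*(-3437)) - 1/113129) = 1/((-31168 + 3437) - 1/113129) = 1/(-27731 - 1/113129) = 1/(-3137180300/113129) = -113129/3137180300 ≈ -3.6061e-5)
1/(z + a) = 1/(-113129/3137180300 + 5320) = 1/(16689799082871/3137180300) = 3137180300/16689799082871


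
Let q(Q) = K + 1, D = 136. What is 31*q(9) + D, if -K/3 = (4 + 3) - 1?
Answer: -391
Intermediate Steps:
K = -18 (K = -3*((4 + 3) - 1) = -3*(7 - 1) = -3*6 = -18)
q(Q) = -17 (q(Q) = -18 + 1 = -17)
31*q(9) + D = 31*(-17) + 136 = -527 + 136 = -391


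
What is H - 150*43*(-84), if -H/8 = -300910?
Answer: 2949080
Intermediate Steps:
H = 2407280 (H = -8*(-300910) = 2407280)
H - 150*43*(-84) = 2407280 - 150*43*(-84) = 2407280 - 6450*(-84) = 2407280 - 1*(-541800) = 2407280 + 541800 = 2949080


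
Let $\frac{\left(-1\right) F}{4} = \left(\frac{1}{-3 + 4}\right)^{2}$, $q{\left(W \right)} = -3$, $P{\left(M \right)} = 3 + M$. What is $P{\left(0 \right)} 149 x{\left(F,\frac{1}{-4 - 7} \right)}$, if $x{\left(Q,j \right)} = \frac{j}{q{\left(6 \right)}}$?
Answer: $\frac{149}{11} \approx 13.545$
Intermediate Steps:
$F = -4$ ($F = - 4 \left(\frac{1}{-3 + 4}\right)^{2} = - 4 \left(1^{-1}\right)^{2} = - 4 \cdot 1^{2} = \left(-4\right) 1 = -4$)
$x{\left(Q,j \right)} = - \frac{j}{3}$ ($x{\left(Q,j \right)} = \frac{j}{-3} = j \left(- \frac{1}{3}\right) = - \frac{j}{3}$)
$P{\left(0 \right)} 149 x{\left(F,\frac{1}{-4 - 7} \right)} = \left(3 + 0\right) 149 \left(- \frac{1}{3 \left(-4 - 7\right)}\right) = 3 \cdot 149 \left(- \frac{1}{3 \left(-11\right)}\right) = 447 \left(\left(- \frac{1}{3}\right) \left(- \frac{1}{11}\right)\right) = 447 \cdot \frac{1}{33} = \frac{149}{11}$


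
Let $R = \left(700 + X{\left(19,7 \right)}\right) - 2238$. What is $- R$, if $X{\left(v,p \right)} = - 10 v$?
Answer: $1728$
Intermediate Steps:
$R = -1728$ ($R = \left(700 - 190\right) - 2238 = 510 - 2238 = -1728$)
$- R = \left(-1\right) \left(-1728\right) = 1728$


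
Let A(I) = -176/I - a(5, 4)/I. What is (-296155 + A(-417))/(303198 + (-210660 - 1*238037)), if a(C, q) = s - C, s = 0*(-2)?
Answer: 41165488/20224361 ≈ 2.0354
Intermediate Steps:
s = 0
a(C, q) = -C (a(C, q) = 0 - C = -C)
A(I) = -171/I (A(I) = -176/I - (-1*5)/I = -176/I - (-5)/I = -176/I + 5/I = -171/I)
(-296155 + A(-417))/(303198 + (-210660 - 1*238037)) = (-296155 - 171/(-417))/(303198 + (-210660 - 1*238037)) = (-296155 - 171*(-1/417))/(303198 + (-210660 - 238037)) = (-296155 + 57/139)/(303198 - 448697) = -41165488/139/(-145499) = -41165488/139*(-1/145499) = 41165488/20224361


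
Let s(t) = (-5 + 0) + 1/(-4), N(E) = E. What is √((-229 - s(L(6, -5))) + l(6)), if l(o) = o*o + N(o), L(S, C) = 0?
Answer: I*√727/2 ≈ 13.481*I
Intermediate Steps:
s(t) = -21/4 (s(t) = -5 - ¼ = -21/4)
l(o) = o + o² (l(o) = o*o + o = o² + o = o + o²)
√((-229 - s(L(6, -5))) + l(6)) = √((-229 - 1*(-21/4)) + 6*(1 + 6)) = √((-229 + 21/4) + 6*7) = √(-895/4 + 42) = √(-727/4) = I*√727/2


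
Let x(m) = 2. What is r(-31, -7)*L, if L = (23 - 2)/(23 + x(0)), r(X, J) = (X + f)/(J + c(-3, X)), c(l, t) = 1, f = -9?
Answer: 28/5 ≈ 5.6000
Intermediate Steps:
r(X, J) = (-9 + X)/(1 + J) (r(X, J) = (X - 9)/(J + 1) = (-9 + X)/(1 + J))
L = 21/25 (L = (23 - 2)/(23 + 2) = 21/25 ≈ 0.84000)
r(-31, -7)*L = ((-9 - 31)/(1 - 7))*(21/25) = (-40/(-6))*(21/25) = -⅙*(-40)*(21/25) = (20/3)*(21/25) = 28/5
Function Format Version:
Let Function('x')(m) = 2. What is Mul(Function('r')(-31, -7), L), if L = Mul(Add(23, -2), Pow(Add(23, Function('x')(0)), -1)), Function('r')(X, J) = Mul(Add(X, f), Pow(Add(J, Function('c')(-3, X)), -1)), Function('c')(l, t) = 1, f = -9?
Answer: Rational(28, 5) ≈ 5.6000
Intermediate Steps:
Function('r')(X, J) = Mul(Pow(Add(1, J), -1), Add(-9, X)) (Function('r')(X, J) = Mul(Add(X, -9), Pow(Add(J, 1), -1)) = Mul(Add(-9, X), Pow(Add(1, J), -1)) = Mul(Pow(Add(1, J), -1), Add(-9, X)))
L = Rational(21, 25) (L = Mul(Add(23, -2), Pow(Add(23, 2), -1)) = Mul(21, Pow(25, -1)) = Mul(21, Rational(1, 25)) = Rational(21, 25) ≈ 0.84000)
Mul(Function('r')(-31, -7), L) = Mul(Mul(Pow(Add(1, -7), -1), Add(-9, -31)), Rational(21, 25)) = Mul(Mul(Pow(-6, -1), -40), Rational(21, 25)) = Mul(Mul(Rational(-1, 6), -40), Rational(21, 25)) = Mul(Rational(20, 3), Rational(21, 25)) = Rational(28, 5)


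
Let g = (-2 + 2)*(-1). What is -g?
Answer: 0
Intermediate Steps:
g = 0 (g = 0*(-1) = 0)
-g = -1*0 = 0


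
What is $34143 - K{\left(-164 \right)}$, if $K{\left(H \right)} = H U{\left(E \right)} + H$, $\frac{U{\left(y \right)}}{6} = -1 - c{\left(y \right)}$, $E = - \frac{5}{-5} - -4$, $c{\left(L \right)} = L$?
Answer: $28403$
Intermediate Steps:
$E = 5$ ($E = \left(-5\right) \left(- \frac{1}{5}\right) + 4 = 1 + 4 = 5$)
$U{\left(y \right)} = -6 - 6 y$ ($U{\left(y \right)} = 6 \left(-1 - y\right) = -6 - 6 y$)
$K{\left(H \right)} = - 35 H$ ($K{\left(H \right)} = H \left(-6 - 30\right) + H = H \left(-36\right) + H = - 36 H + H = - 35 H$)
$34143 - K{\left(-164 \right)} = 34143 - \left(-35\right) \left(-164\right) = 34143 - 5740 = 28403$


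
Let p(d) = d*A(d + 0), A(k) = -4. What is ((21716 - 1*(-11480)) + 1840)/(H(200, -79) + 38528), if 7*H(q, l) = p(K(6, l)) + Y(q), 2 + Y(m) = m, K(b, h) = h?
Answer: 122626/135105 ≈ 0.90763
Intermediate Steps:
p(d) = -4*d (p(d) = d*(-4) = -4*d)
Y(m) = -2 + m
H(q, l) = -2/7 - 4*l/7 + q/7 (H(q, l) = (-4*l + (-2 + q))/7 = (-2 + q - 4*l)/7 = -2/7 - 4*l/7 + q/7)
((21716 - 1*(-11480)) + 1840)/(H(200, -79) + 38528) = ((21716 - 1*(-11480)) + 1840)/((-2/7 - 4/7*(-79) + (1/7)*200) + 38528) = ((21716 + 11480) + 1840)/((-2/7 + 316/7 + 200/7) + 38528) = (33196 + 1840)/(514/7 + 38528) = 35036/(270210/7) = 35036*(7/270210) = 122626/135105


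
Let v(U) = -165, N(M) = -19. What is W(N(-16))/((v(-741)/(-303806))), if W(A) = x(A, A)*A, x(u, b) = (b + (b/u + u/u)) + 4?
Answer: 75040082/165 ≈ 4.5479e+5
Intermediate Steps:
x(u, b) = 5 + b + b/u (x(u, b) = (b + (b/u + 1)) + 4 = (b + (1 + b/u)) + 4 = (1 + b + b/u) + 4 = 5 + b + b/u)
W(A) = A*(6 + A) (W(A) = (5 + A + A/A)*A = (5 + A + 1)*A = (6 + A)*A = A*(6 + A))
W(N(-16))/((v(-741)/(-303806))) = (-19*(6 - 19))/((-165/(-303806))) = (-19*(-13))/((-165*(-1/303806))) = 247/(165/303806) = 247*(303806/165) = 75040082/165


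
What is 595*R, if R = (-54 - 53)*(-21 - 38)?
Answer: 3756235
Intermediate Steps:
R = 6313 (R = -107*(-59) = 6313)
595*R = 595*6313 = 3756235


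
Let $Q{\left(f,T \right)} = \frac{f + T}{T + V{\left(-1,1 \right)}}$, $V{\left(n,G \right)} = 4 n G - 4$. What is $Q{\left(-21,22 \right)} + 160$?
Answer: $\frac{2241}{14} \approx 160.07$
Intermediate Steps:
$V{\left(n,G \right)} = -4 + 4 G n$ ($V{\left(n,G \right)} = 4 G n - 4 = -4 + 4 G n$)
$Q{\left(f,T \right)} = \frac{T + f}{-8 + T}$ ($Q{\left(f,T \right)} = \frac{f + T}{T - \left(4 - -4\right)} = \frac{T + f}{T - 8} = \frac{T + f}{-8 + T}$)
$Q{\left(-21,22 \right)} + 160 = \frac{22 - 21}{-8 + 22} + 160 = \frac{1}{14} \cdot 1 + 160 = \frac{1}{14} + 160 = \frac{2241}{14}$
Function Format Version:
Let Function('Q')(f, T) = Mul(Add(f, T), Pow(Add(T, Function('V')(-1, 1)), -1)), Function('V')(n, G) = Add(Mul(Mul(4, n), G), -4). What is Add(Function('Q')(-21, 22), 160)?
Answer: Rational(2241, 14) ≈ 160.07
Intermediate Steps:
Function('V')(n, G) = Add(-4, Mul(4, G, n)) (Function('V')(n, G) = Add(Mul(4, G, n), -4) = Add(-4, Mul(4, G, n)))
Function('Q')(f, T) = Mul(Pow(Add(-8, T), -1), Add(T, f)) (Function('Q')(f, T) = Mul(Add(f, T), Pow(Add(T, Add(-4, Mul(4, 1, -1))), -1)) = Mul(Add(T, f), Pow(Add(T, Add(-4, -4)), -1)) = Mul(Add(T, f), Pow(Add(T, -8), -1)) = Mul(Add(T, f), Pow(Add(-8, T), -1)) = Mul(Pow(Add(-8, T), -1), Add(T, f)))
Add(Function('Q')(-21, 22), 160) = Add(Mul(Pow(Add(-8, 22), -1), Add(22, -21)), 160) = Add(Mul(Pow(14, -1), 1), 160) = Add(Mul(Rational(1, 14), 1), 160) = Add(Rational(1, 14), 160) = Rational(2241, 14)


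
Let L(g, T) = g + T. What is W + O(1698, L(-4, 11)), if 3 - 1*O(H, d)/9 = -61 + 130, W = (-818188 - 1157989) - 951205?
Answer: -2927976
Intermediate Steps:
W = -2927382 (W = -1976177 - 951205 = -2927382)
L(g, T) = T + g
O(H, d) = -594 (O(H, d) = 27 - 9*(-61 + 130) = 27 - 9*69 = 27 - 621 = -594)
W + O(1698, L(-4, 11)) = -2927382 - 594 = -2927976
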